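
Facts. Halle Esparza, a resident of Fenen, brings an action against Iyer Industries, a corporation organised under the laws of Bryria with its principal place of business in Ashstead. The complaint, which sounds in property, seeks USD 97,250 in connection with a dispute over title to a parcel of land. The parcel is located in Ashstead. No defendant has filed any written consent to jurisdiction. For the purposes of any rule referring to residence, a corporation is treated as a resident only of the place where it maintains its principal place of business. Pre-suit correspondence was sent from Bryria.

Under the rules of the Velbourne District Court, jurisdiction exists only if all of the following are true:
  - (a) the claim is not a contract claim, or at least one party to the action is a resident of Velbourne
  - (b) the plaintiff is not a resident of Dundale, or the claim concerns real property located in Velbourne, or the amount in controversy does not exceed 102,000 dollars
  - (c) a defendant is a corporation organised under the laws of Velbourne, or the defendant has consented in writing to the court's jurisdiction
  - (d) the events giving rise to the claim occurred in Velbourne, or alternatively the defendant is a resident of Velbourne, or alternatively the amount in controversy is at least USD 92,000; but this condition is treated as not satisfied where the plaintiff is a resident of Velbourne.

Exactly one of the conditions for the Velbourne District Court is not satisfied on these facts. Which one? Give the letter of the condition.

The Velbourne District Court:
  (a) The claim is a property claim, not a contract claim — that alternative is enough. Met.
  (b) The plaintiff resides in Fenen, which is not Dundale — that alternative is enough. Satisfied.
  (c) The corporate defendant(s) are organised in Bryria, not Velbourne; no such written consent has been filed — every alternative fails. Condition not met.
  (d) The amount in controversy is 97,250 dollars, which meets the 92,000 dollars floor, so one alternative holds. The carve-out does not apply: the plaintiff resides in Fenen, not Velbourne. Met.
Only condition (c) fails.

(c)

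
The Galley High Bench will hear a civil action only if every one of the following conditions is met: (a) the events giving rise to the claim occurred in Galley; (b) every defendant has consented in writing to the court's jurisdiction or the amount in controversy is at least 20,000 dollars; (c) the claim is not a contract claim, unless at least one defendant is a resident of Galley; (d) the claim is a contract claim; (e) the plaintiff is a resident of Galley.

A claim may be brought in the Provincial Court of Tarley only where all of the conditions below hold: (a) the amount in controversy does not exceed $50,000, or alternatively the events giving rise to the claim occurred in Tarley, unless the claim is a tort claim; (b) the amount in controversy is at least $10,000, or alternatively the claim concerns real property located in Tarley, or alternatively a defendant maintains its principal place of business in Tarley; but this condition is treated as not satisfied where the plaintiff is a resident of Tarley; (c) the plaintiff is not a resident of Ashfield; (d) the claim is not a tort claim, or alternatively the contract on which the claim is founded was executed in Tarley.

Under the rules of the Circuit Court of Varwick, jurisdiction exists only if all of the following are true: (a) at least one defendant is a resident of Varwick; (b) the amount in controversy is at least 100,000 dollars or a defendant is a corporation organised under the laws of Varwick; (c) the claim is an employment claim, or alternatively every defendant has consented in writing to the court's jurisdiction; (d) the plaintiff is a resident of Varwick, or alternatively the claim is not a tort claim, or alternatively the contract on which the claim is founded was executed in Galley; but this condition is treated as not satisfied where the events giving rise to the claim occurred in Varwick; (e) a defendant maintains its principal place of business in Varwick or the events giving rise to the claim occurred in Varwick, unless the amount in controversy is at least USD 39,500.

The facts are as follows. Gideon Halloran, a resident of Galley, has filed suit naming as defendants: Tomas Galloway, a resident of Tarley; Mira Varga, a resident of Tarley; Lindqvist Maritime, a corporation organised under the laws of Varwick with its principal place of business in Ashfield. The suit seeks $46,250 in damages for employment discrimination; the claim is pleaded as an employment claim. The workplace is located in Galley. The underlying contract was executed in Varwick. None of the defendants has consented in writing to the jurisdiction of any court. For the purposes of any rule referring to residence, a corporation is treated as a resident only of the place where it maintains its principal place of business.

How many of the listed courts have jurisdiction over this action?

1

The Galley High Bench:
  (a) The operative events occurred in Galley. Satisfied.
  (b) The amount in controversy is 46,250 dollars, which meets the $20,000 floor, so one alternative holds. Satisfied.
  (c) The claim is an employment claim, not a contract claim. Condition met.
  (d) The claim is an employment claim, not a contract claim. Fails.
  (e) The plaintiff resides in Galley. Satisfied.
  → No jurisdiction.
The Provincial Court of Tarley:
  (a) The amount in controversy is 46,250 dollars, within the 50,000 dollars ceiling, which satisfies one of the alternatives. Met.
  (b) The amount in controversy is 46,250 dollars, which meets the 10,000 dollars floor, so one alternative holds. And the carve-out is inapplicable — the plaintiff resides in Galley, not Tarley. Satisfied.
  (c) The plaintiff resides in Galley, which is not Ashfield. Met.
  (d) The claim is an employment claim, not a tort claim, which satisfies one of the alternatives. Satisfied.
  → All conditions met; jurisdiction exists.
The Circuit Court of Varwick:
  (a) No defendant resides in Varwick (they reside in Tarley, Tarley, Ashfield). Not satisfied.
  (b) Lindqvist Maritime is organised under the laws of Varwick, so this disjunct is met. Satisfied.
  (c) The claim is an employment claim, so one alternative holds. Met.
  (d) The claim is an employment claim, not a tort claim — that alternative is enough. The exception is not triggered, since the operative events occurred in Galley, not Varwick. Met.
  (e) The corporate defendant(s) have their principal place of business in Ashfield, not Varwick; the operative events occurred in Galley, not Varwick — no alternative holds. However, the amount in controversy is $46,250, which meets the 39,500 dollars floor, so the 'unless' proviso supplies this condition. Satisfied.
  → At least one condition fails; no jurisdiction.
Courts with jurisdiction: the Provincial Court of Tarley — 1 in total.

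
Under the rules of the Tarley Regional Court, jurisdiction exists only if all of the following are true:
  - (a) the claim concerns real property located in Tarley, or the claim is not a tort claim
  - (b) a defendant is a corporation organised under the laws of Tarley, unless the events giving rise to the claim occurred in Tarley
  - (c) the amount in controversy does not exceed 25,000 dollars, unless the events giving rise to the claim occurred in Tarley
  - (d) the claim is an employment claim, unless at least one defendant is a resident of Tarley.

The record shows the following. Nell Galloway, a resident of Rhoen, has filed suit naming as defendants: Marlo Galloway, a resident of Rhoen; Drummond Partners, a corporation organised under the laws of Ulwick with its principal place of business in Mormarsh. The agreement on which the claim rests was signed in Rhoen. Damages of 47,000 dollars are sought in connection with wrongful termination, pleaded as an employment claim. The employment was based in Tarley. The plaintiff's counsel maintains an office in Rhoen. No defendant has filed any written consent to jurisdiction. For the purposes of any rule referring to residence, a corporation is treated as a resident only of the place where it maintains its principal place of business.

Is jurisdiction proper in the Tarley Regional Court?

Yes

The Tarley Regional Court:
  (a) The claim is an employment claim, not a tort claim, so this disjunct is met. Met.
  (b) The corporate defendant(s) are organised in Ulwick, not Tarley. But the operative events occurred in Tarley, and the 'unless' clause therefore excuses the requirement. Condition met.
  (c) The amount in controversy is 47,000 dollars, above the USD 25,000 ceiling. The proviso rescues it, though: the operative events occurred in Tarley. Met.
  (d) The claim is an employment claim. Met.
  → Every requirement is satisfied — jurisdiction.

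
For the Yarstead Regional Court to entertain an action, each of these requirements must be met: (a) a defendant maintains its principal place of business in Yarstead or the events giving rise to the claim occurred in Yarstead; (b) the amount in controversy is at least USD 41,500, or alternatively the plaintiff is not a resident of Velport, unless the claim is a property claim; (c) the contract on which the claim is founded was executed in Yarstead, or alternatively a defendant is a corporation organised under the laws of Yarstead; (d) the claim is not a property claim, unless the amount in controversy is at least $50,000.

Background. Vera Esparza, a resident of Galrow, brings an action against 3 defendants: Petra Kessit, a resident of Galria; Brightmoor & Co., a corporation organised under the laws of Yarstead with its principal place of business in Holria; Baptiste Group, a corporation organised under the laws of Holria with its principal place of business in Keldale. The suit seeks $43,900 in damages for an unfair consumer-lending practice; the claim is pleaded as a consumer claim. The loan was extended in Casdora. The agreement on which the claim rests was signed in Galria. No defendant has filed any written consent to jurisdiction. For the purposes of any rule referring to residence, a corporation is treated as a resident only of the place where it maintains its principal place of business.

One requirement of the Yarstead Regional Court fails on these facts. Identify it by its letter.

(a)

The Yarstead Regional Court:
  (a) The corporate defendant(s) have their principal place of business in Holria, Keldale, not Yarstead; the operative events occurred in Casdora, not Yarstead — no alternative holds. Fails.
  (b) The amount in controversy is 43,900 dollars, which meets the 41,500 dollars floor, so this disjunct is met. Satisfied.
  (c) Brightmoor & Co. is organised under the laws of Yarstead — that alternative is enough. Satisfied.
  (d) The claim is a consumer claim, not a property claim. Met.
Only condition (a) fails.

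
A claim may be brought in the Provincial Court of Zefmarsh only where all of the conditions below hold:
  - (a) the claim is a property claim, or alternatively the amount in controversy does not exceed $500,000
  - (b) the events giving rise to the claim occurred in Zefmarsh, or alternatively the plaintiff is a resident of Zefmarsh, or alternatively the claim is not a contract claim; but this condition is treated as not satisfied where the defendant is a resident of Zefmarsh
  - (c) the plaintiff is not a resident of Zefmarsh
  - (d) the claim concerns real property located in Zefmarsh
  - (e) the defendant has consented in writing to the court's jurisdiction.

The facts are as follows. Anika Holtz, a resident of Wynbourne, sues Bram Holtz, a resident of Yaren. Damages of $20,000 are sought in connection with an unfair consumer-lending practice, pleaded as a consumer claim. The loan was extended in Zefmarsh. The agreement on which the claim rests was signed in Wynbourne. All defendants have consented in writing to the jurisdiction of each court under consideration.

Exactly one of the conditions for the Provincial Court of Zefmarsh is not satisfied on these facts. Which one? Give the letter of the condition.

The Provincial Court of Zefmarsh:
  (a) The amount in controversy is 20,000 dollars, within the $500,000 ceiling, so this disjunct is met. Met.
  (b) The operative events occurred in Zefmarsh, so this disjunct is met. The carve-out does not apply: the defendant resides in Yaren, not Zefmarsh. Met.
  (c) The plaintiff resides in Wynbourne, which is not Zefmarsh. Condition met.
  (d) The claim does not concern real property. Not satisfied.
  (e) Every defendant has filed written consent. Condition met.
Only condition (d) fails.

(d)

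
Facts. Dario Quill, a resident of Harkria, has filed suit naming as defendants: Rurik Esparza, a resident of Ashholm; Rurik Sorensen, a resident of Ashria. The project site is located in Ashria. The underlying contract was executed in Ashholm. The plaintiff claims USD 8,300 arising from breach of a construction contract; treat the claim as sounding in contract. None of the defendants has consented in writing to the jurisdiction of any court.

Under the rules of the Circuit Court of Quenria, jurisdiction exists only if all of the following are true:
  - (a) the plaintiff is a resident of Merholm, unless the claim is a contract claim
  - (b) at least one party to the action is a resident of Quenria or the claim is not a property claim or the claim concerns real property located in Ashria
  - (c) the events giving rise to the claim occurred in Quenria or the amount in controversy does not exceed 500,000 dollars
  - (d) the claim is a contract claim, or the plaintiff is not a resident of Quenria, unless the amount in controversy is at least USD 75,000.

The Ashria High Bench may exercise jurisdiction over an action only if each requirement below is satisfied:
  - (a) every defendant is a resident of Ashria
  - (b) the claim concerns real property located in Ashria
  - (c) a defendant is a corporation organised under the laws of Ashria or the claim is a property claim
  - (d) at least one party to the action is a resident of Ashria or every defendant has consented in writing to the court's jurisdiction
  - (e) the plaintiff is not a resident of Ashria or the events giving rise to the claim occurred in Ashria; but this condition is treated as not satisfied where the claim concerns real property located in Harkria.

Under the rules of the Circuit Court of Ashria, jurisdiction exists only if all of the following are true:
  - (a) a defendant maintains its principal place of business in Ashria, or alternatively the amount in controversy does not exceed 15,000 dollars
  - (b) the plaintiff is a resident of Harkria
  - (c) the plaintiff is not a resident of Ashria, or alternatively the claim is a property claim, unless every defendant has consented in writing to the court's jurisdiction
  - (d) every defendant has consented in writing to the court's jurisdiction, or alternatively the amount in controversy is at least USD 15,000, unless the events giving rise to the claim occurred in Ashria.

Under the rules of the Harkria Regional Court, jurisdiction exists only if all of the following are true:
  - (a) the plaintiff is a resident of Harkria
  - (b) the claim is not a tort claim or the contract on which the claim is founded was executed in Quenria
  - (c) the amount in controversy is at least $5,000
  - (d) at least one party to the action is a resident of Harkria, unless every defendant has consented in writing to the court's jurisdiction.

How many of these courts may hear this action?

The Circuit Court of Quenria:
  (a) The plaintiff resides in Harkria, not Merholm. But the claim is a contract claim, and the 'unless' clause therefore excuses the requirement. Satisfied.
  (b) The claim is a contract claim, not a property claim, so this disjunct is met. Met.
  (c) The amount in controversy is 8,300 dollars, within the $500,000 ceiling, so one alternative holds. Satisfied.
  (d) The claim is a contract claim — that alternative is enough. Condition met.
  → Jurisdiction lies.
The Ashria High Bench:
  (a) The defendants reside as follows — Rurik Esparza in Ashholm, Rurik Sorensen in Ashria — not all in Ashria. Not satisfied.
  (b) The claim does not concern real property. Condition not met.
  (c) No defendant is a corporation; the claim is a contract claim, not a property claim — no alternative holds. Not met.
  (d) Rurik Sorensen resides in Ashria, so this disjunct is met. Satisfied.
  (e) The plaintiff resides in Harkria, which is not Ashria, which satisfies one of the alternatives. And the carve-out is inapplicable — the claim does not concern real property. Condition met.
  → Not every requirement is met — no jurisdiction.
The Circuit Court of Ashria:
  (a) The amount in controversy is $8,300, within the 15,000 dollars ceiling, so one alternative holds. Satisfied.
  (b) The plaintiff resides in Harkria. Satisfied.
  (c) The plaintiff resides in Harkria, which is not Ashria — that alternative is enough. Satisfied.
  (d) No such written consent has been filed; the amount in controversy is $8,300, below the $15,000 floor — none of the alternatives is met. But the operative events occurred in Ashria, and the 'unless' clause therefore excuses the requirement. Met.
  → All conditions met; jurisdiction exists.
The Harkria Regional Court:
  (a) The plaintiff resides in Harkria. Satisfied.
  (b) The claim is a contract claim, not a tort claim, which satisfies one of the alternatives. Satisfied.
  (c) The amount in controversy is 8,300 dollars, which meets the USD 5,000 floor. Satisfied.
  (d) Dario Quill resides in Harkria. Satisfied.
  → Jurisdiction lies.
Courts with jurisdiction: the Circuit Court of Quenria, the Circuit Court of Ashria, the Harkria Regional Court — 3 in total.

3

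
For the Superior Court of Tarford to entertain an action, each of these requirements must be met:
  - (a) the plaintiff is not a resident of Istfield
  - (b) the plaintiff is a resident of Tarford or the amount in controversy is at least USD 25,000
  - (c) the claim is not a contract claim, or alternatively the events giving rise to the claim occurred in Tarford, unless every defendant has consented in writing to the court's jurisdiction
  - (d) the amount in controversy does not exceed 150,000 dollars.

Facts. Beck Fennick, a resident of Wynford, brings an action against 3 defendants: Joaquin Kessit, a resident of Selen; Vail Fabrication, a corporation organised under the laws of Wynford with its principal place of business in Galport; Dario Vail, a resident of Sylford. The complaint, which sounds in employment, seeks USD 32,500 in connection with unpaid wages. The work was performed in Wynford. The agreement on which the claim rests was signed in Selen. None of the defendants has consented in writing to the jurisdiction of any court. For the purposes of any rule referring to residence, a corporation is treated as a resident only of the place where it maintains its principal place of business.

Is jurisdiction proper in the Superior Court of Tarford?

The Superior Court of Tarford:
  (a) The plaintiff resides in Wynford, which is not Istfield. Satisfied.
  (b) The amount in controversy is $32,500, which meets the $25,000 floor, so this disjunct is met. Met.
  (c) The claim is an employment claim, not a contract claim, so this disjunct is met. Satisfied.
  (d) The amount in controversy is 32,500 dollars, within the 150,000 dollars ceiling. Condition met.
  → Jurisdiction lies.

Yes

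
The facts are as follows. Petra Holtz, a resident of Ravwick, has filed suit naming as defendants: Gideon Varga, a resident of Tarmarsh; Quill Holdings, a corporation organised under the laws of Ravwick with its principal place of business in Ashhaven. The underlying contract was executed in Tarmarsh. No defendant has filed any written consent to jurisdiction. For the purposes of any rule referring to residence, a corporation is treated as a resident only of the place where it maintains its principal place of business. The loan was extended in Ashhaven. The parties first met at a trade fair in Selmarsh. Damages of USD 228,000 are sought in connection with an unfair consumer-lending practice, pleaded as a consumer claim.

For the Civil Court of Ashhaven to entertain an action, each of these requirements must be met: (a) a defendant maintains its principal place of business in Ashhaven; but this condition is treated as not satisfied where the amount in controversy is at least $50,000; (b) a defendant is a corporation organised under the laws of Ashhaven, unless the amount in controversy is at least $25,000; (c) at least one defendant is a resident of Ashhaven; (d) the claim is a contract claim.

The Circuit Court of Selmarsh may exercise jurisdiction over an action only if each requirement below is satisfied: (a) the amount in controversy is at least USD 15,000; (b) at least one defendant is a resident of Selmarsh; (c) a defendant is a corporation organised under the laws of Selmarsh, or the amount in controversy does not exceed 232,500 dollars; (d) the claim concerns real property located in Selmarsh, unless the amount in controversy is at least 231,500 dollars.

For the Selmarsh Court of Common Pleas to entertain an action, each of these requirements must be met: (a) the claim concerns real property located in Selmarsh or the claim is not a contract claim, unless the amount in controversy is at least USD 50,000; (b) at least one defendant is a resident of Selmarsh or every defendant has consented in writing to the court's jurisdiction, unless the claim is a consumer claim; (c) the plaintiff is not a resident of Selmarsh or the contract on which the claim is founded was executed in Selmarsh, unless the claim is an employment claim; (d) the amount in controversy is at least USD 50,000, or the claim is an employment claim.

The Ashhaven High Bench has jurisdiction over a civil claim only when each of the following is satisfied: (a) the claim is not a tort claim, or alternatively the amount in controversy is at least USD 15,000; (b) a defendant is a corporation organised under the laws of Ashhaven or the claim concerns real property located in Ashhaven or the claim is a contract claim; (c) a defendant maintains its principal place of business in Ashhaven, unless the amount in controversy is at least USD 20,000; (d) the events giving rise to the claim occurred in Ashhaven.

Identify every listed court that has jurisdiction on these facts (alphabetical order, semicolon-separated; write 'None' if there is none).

The Civil Court of Ashhaven:
  (a) Quill Holdings has its principal place of business in Ashhaven. But the carve-out bites: the amount in controversy is $228,000, which meets the $50,000 floor. Not met.
  (b) The corporate defendant(s) are organised in Ravwick, not Ashhaven. The proviso rescues it, though: the amount in controversy is $228,000, which meets the $25,000 floor. Met.
  (c) Quill Holdings resides in Ashhaven. Met.
  (d) The claim is a consumer claim, not a contract claim. Fails.
  → No jurisdiction.
The Circuit Court of Selmarsh:
  (a) The amount in controversy is USD 228,000, which meets the $15,000 floor. Satisfied.
  (b) No defendant resides in Selmarsh (they reside in Tarmarsh, Ashhaven). Not satisfied.
  (c) The amount in controversy is USD 228,000, within the USD 232,500 ceiling, so this disjunct is met. Satisfied.
  (d) The claim does not concern real property. And the amount in controversy is $228,000, below the 231,500 dollars floor, so the proviso does not save it. Not satisfied.
  → At least one condition fails; no jurisdiction.
The Selmarsh Court of Common Pleas:
  (a) The claim is a consumer claim, not a contract claim — that alternative is enough. Satisfied.
  (b) No defendant resides in Selmarsh (they reside in Tarmarsh, Ashhaven); no such written consent has been filed — none of the alternatives is met. But the claim is a consumer claim, and the 'unless' clause therefore excuses the requirement. Condition met.
  (c) The plaintiff resides in Ravwick, which is not Selmarsh, so one alternative holds. Met.
  (d) The amount in controversy is $228,000, which meets the $50,000 floor, so one alternative holds. Met.
  → Every requirement is satisfied — jurisdiction.
The Ashhaven High Bench:
  (a) The claim is a consumer claim, not a tort claim — that alternative is enough. Satisfied.
  (b) The corporate defendant(s) are organised in Ravwick, not Ashhaven; the claim does not concern real property; the claim is a consumer claim, not a contract claim — every alternative fails. Condition not met.
  (c) Quill Holdings has its principal place of business in Ashhaven. Condition met.
  (d) The operative events occurred in Ashhaven. Condition met.
  → No jurisdiction.

the Selmarsh Court of Common Pleas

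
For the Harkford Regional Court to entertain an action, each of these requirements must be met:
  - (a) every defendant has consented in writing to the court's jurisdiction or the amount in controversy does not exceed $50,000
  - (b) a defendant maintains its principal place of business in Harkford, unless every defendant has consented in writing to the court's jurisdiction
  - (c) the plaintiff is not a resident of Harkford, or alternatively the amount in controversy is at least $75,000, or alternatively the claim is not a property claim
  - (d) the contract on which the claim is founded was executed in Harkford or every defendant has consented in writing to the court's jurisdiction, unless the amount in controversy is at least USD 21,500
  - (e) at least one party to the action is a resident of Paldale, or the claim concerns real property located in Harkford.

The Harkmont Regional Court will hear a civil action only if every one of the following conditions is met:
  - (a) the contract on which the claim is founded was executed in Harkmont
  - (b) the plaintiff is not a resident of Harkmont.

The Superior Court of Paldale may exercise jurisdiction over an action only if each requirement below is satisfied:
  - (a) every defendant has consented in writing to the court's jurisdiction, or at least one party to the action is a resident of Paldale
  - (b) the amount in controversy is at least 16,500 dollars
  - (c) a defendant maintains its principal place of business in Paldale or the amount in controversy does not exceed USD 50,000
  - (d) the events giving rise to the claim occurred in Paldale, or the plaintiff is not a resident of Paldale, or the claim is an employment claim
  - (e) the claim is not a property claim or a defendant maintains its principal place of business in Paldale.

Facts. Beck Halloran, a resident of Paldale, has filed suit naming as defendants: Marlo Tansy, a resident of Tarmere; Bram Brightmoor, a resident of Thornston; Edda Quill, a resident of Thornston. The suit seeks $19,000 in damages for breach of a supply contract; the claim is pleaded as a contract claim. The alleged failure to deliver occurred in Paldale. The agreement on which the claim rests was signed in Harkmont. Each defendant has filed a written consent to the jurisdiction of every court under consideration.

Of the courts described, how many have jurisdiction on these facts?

The Harkford Regional Court:
  (a) Every defendant has filed written consent — that alternative is enough. Satisfied.
  (b) No defendant is a corporation. But every defendant has filed written consent, and the 'unless' clause therefore excuses the requirement. Met.
  (c) The plaintiff resides in Paldale, which is not Harkford, so one alternative holds. Met.
  (d) Every defendant has filed written consent, so one alternative holds. Satisfied.
  (e) Beck Halloran resides in Paldale, which satisfies one of the alternatives. Met.
  → Jurisdiction lies.
The Harkmont Regional Court:
  (a) The contract was executed in Harkmont. Condition met.
  (b) The plaintiff resides in Paldale, which is not Harkmont. Met.
  → Every requirement is satisfied — jurisdiction.
The Superior Court of Paldale:
  (a) Every defendant has filed written consent, so one alternative holds. Satisfied.
  (b) The amount in controversy is USD 19,000, which meets the USD 16,500 floor. Condition met.
  (c) The amount in controversy is 19,000 dollars, within the 50,000 dollars ceiling — that alternative is enough. Satisfied.
  (d) The operative events occurred in Paldale, so one alternative holds. Satisfied.
  (e) The claim is a contract claim, not a property claim, which satisfies one of the alternatives. Satisfied.
  → Every requirement is satisfied — jurisdiction.
Courts with jurisdiction: the Harkford Regional Court, the Harkmont Regional Court, the Superior Court of Paldale — 3 in total.

3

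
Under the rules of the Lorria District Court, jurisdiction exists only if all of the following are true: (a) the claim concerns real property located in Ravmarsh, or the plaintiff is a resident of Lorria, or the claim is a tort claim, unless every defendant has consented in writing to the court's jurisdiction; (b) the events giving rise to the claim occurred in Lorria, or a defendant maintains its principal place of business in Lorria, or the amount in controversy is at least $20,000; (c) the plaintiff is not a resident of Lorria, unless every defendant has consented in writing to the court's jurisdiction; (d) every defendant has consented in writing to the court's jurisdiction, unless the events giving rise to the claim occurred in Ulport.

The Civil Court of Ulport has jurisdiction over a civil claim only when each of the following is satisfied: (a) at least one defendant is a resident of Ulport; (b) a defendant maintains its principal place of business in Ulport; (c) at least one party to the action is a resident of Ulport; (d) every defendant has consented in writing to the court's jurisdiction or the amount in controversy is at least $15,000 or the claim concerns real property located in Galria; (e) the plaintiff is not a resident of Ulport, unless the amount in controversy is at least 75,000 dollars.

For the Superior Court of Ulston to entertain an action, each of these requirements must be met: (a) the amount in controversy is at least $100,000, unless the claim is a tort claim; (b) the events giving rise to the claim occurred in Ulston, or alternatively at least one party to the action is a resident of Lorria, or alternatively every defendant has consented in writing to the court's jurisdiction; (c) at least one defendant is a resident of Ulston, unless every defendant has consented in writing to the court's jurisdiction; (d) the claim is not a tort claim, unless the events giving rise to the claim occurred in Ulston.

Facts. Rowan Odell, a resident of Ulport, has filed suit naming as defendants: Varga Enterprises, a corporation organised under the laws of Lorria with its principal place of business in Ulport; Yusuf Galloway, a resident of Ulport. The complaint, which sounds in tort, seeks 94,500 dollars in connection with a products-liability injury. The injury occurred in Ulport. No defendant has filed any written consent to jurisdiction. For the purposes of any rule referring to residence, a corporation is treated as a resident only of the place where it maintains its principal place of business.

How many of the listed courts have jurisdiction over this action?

The Lorria District Court:
  (a) The claim is a tort claim, so this disjunct is met. Condition met.
  (b) The amount in controversy is USD 94,500, which meets the USD 20,000 floor, so this disjunct is met. Satisfied.
  (c) The plaintiff resides in Ulport, which is not Lorria. Met.
  (d) No such written consent has been filed. However, the operative events occurred in Ulport, so the 'unless' proviso supplies this condition. Condition met.
  → All conditions met; jurisdiction exists.
The Civil Court of Ulport:
  (a) Varga Enterprises resides in Ulport. Condition met.
  (b) Varga Enterprises has its principal place of business in Ulport. Met.
  (c) Rowan Odell resides in Ulport. Condition met.
  (d) The amount in controversy is $94,500, which meets the $15,000 floor, which satisfies one of the alternatives. Met.
  (e) The plaintiff resides in Ulport. The proviso rescues it, though: the amount in controversy is 94,500 dollars, which meets the $75,000 floor. Satisfied.
  → Jurisdiction lies.
The Superior Court of Ulston:
  (a) The amount in controversy is USD 94,500, below the USD 100,000 floor. The proviso rescues it, though: the claim is a tort claim. Condition met.
  (b) The operative events occurred in Ulport, not Ulston; no party resides in Lorria; no such written consent has been filed — every alternative fails. Fails.
  (c) No defendant resides in Ulston (they reside in Ulport, Ulport). And no such written consent has been filed, so the proviso does not save it. Condition not met.
  (d) The claim is a tort claim. The proviso offers no rescue either, since the operative events occurred in Ulport, not Ulston. Not satisfied.
  → No jurisdiction.
Courts with jurisdiction: the Lorria District Court, the Civil Court of Ulport — 2 in total.

2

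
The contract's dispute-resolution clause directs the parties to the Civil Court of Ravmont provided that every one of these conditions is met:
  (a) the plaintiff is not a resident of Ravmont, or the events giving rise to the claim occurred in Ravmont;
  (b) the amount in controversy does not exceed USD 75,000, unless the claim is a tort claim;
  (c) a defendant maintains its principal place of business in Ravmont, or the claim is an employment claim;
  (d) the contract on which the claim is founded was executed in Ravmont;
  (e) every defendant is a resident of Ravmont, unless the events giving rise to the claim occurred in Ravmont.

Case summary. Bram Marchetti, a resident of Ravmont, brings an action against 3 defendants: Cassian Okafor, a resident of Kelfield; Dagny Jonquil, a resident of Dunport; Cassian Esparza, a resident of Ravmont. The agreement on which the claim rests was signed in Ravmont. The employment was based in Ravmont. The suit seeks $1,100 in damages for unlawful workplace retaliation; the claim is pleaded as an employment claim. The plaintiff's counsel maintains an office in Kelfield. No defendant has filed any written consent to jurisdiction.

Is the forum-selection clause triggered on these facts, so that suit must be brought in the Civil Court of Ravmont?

Yes

The Civil Court of Ravmont:
  (a) The operative events occurred in Ravmont — that alternative is enough. Met.
  (b) The amount in controversy is USD 1,100, within the USD 75,000 ceiling. Condition met.
  (c) The claim is an employment claim, so this disjunct is met. Condition met.
  (d) The contract was executed in Ravmont. Satisfied.
  (e) The defendants reside as follows — Cassian Okafor in Kelfield, Dagny Jonquil in Dunport, Cassian Esparza in Ravmont — not all in Ravmont. The proviso rescues it, though: the operative events occurred in Ravmont. Satisfied.
  → The clause applies.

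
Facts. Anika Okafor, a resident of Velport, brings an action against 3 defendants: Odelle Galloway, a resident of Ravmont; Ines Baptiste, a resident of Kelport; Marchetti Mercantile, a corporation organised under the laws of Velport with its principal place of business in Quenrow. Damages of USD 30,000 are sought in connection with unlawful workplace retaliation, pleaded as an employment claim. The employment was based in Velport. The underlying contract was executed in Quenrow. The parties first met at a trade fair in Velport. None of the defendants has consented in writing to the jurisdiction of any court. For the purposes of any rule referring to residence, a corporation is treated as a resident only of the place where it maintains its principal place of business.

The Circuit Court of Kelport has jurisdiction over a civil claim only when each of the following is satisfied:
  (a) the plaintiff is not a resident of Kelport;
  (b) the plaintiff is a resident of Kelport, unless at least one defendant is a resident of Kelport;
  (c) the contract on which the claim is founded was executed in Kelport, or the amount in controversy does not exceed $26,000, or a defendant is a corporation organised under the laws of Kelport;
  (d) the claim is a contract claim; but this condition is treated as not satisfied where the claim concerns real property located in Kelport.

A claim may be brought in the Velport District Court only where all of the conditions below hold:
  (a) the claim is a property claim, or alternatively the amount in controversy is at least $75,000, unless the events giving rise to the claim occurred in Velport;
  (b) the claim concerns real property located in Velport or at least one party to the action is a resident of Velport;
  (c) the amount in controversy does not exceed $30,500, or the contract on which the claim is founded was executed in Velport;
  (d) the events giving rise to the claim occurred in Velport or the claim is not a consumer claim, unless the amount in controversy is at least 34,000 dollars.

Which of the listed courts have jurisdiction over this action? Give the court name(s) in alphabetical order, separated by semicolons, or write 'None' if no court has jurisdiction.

the Velport District Court

The Circuit Court of Kelport:
  (a) The plaintiff resides in Velport, which is not Kelport. Met.
  (b) The plaintiff resides in Velport, not Kelport. But Ines Baptiste resides in Kelport, and the 'unless' clause therefore excuses the requirement. Met.
  (c) The contract was executed in Quenrow, not Kelport; the amount in controversy is $30,000, above the USD 26,000 ceiling; the corporate defendant(s) are organised in Velport, not Kelport — every alternative fails. Fails.
  (d) The claim is an employment claim, not a contract claim. Not met.
  → The court lacks jurisdiction.
The Velport District Court:
  (a) The claim is an employment claim, not a property claim; the amount in controversy is 30,000 dollars, below the 75,000 dollars floor — none of the alternatives is met. The proviso rescues it, though: the operative events occurred in Velport. Condition met.
  (b) Anika Okafor resides in Velport, which satisfies one of the alternatives. Met.
  (c) The amount in controversy is USD 30,000, within the $30,500 ceiling, which satisfies one of the alternatives. Met.
  (d) The operative events occurred in Velport, which satisfies one of the alternatives. Satisfied.
  → Jurisdiction lies.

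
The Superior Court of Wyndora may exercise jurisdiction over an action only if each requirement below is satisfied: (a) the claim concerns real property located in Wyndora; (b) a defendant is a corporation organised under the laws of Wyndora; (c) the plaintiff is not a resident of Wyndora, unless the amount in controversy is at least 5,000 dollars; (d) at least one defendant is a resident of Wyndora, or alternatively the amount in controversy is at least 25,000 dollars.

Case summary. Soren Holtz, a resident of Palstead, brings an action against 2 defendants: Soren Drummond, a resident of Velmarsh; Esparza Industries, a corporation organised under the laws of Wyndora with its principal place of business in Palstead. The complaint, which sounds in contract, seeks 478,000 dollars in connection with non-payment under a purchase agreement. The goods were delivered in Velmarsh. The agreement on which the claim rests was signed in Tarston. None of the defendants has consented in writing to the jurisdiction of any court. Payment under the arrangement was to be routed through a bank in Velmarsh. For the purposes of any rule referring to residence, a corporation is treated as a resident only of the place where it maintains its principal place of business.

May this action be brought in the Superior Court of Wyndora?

No

The Superior Court of Wyndora:
  (a) The claim does not concern real property. Fails.
  (b) Esparza Industries is organised under the laws of Wyndora. Met.
  (c) The plaintiff resides in Palstead, which is not Wyndora. Satisfied.
  (d) The amount in controversy is USD 478,000, which meets the USD 25,000 floor — that alternative is enough. Satisfied.
  → The court lacks jurisdiction.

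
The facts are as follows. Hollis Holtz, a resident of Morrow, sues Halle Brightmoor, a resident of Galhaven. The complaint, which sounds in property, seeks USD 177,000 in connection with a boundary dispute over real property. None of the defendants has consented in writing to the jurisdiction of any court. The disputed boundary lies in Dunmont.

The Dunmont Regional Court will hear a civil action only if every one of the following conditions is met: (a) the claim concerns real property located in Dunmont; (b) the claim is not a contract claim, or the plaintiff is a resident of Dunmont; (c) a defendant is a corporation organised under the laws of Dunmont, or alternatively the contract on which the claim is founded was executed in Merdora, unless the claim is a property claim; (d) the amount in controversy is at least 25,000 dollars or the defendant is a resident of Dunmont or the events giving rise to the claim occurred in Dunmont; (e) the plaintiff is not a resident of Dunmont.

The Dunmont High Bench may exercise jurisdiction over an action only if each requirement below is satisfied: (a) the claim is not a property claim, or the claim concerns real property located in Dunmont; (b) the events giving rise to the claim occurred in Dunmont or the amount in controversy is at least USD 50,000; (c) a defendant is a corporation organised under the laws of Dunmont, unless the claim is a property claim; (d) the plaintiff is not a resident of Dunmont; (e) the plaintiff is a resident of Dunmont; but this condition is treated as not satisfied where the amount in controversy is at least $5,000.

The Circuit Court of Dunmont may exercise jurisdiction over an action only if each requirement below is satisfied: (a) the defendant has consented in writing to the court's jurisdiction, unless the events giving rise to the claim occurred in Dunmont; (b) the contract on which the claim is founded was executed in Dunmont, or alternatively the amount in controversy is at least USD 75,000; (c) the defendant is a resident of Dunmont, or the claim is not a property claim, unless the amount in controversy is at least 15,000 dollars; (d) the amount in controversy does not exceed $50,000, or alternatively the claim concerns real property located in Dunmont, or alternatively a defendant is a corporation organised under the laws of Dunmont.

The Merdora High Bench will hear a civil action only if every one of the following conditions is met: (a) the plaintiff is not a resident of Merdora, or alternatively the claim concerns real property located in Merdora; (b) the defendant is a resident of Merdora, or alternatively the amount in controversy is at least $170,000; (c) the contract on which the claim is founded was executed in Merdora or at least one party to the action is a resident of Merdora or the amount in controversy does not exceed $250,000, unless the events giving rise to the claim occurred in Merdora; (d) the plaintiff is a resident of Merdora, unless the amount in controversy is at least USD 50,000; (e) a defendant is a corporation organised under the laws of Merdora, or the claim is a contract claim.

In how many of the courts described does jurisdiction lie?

2

The Dunmont Regional Court:
  (a) The property lies in Dunmont. Satisfied.
  (b) The claim is a property claim, not a contract claim — that alternative is enough. Condition met.
  (c) No defendant is a corporation; no contract (and hence no place of execution) is alleged — no alternative holds. But the claim is a property claim, and the 'unless' clause therefore excuses the requirement. Condition met.
  (d) The amount in controversy is 177,000 dollars, which meets the 25,000 dollars floor, which satisfies one of the alternatives. Met.
  (e) The plaintiff resides in Morrow, which is not Dunmont. Met.
  → Jurisdiction lies.
The Dunmont High Bench:
  (a) The property lies in Dunmont, which satisfies one of the alternatives. Condition met.
  (b) The operative events occurred in Dunmont, which satisfies one of the alternatives. Satisfied.
  (c) No defendant is a corporation. But the claim is a property claim, and the 'unless' clause therefore excuses the requirement. Condition met.
  (d) The plaintiff resides in Morrow, which is not Dunmont. Satisfied.
  (e) The plaintiff resides in Morrow, not Dunmont. Not satisfied.
  → The court lacks jurisdiction.
The Circuit Court of Dunmont:
  (a) No such written consent has been filed. But the operative events occurred in Dunmont, and the 'unless' clause therefore excuses the requirement. Met.
  (b) The amount in controversy is 177,000 dollars, which meets the $75,000 floor, which satisfies one of the alternatives. Met.
  (c) The defendant resides in Galhaven, not Dunmont; the claim is a property claim — no alternative holds. The proviso rescues it, though: the amount in controversy is $177,000, which meets the 15,000 dollars floor. Satisfied.
  (d) The property lies in Dunmont, which satisfies one of the alternatives. Condition met.
  → All conditions met; jurisdiction exists.
The Merdora High Bench:
  (a) The plaintiff resides in Morrow, which is not Merdora, which satisfies one of the alternatives. Condition met.
  (b) The amount in controversy is $177,000, which meets the USD 170,000 floor, which satisfies one of the alternatives. Condition met.
  (c) The amount in controversy is $177,000, within the USD 250,000 ceiling, so one alternative holds. Met.
  (d) The plaintiff resides in Morrow, not Merdora. The proviso rescues it, though: the amount in controversy is 177,000 dollars, which meets the USD 50,000 floor. Condition met.
  (e) No defendant is a corporation; the claim is a property claim, not a contract claim — none of the alternatives is met. Fails.
  → Not every requirement is met — no jurisdiction.
Courts with jurisdiction: the Dunmont Regional Court, the Circuit Court of Dunmont — 2 in total.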